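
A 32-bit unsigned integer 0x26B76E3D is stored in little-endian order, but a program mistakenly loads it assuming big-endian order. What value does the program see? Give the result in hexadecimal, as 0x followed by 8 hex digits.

0x3D6EB726

Stored little-endian, the bytes at ascending addresses are 3D 6E B7 26.
Read back as big-endian, the last byte is least significant, giving 0x3D6EB726.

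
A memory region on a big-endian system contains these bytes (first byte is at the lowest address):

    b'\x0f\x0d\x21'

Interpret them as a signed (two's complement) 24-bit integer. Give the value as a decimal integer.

In big-endian order the high byte comes first in memory.
The bytes are already most-significant first: 0x0F0D21.
0x0F0D21 = 986401.

986401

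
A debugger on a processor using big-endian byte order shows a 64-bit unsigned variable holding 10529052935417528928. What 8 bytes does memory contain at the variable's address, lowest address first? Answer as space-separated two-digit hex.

10529052935417528928 in hexadecimal, padded to 64 bits, is 0x921EB5DC04D88260.
Split into bytes (most-significant first): 92 1E B5 DC 04 D8 82 60.
Big-endian: lowest address holds the most-significant byte.
So the memory order matches the most-significant-first order: 92 1E B5 DC 04 D8 82 60.

92 1E B5 DC 04 D8 82 60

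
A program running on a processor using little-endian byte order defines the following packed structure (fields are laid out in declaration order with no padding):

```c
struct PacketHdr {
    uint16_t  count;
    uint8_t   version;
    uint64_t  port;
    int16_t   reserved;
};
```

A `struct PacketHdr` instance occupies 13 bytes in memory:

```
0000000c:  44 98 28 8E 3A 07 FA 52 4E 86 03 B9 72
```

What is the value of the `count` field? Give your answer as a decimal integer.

38980

`count` is the first field, at byte offset 0, occupying 2 bytes.
Bytes at offsets 0..1: 44 98.
In little-endian order the low byte comes first in memory.
Reassemble most-significant byte first: 98 44 → 0x9844.
0x9844 = 38980.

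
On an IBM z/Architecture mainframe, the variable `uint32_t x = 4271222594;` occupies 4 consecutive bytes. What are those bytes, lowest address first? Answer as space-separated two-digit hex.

FE 95 AF 42

4271222594 in hexadecimal, padded to 32 bits, is 0xFE95AF42.
Split into bytes (most-significant first): FE 95 AF 42.
Big-endian: lowest address holds the most-significant byte.
So the memory order matches the most-significant-first order: FE 95 AF 42.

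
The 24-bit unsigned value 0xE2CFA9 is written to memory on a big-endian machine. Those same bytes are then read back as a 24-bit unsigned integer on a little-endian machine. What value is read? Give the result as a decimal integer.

11128802

Stored big-endian, the bytes at ascending addresses are E2 CF A9.
Read back as little-endian, the first byte is least significant, giving 0xA9CFE2.
0xA9CFE2 = 11128802.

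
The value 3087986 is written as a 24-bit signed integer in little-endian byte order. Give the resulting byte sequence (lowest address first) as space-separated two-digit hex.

3087986 in hexadecimal, padded to 24 bits, is 0x2F1E72.
Split into bytes (most-significant first): 2F 1E 72.
Little-endian stores the least-significant byte at the lowest address.
So at ascending addresses the bytes are 72 1E 2F.

72 1E 2F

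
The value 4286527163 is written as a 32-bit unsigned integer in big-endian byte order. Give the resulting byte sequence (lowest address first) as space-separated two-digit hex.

4286527163 in hexadecimal, padded to 32 bits, is 0xFF7F36BB.
Split into bytes (most-significant first): FF 7F 36 BB.
Big-endian stores the most-significant byte at the lowest address.
So the memory order matches the most-significant-first order: FF 7F 36 BB.

FF 7F 36 BB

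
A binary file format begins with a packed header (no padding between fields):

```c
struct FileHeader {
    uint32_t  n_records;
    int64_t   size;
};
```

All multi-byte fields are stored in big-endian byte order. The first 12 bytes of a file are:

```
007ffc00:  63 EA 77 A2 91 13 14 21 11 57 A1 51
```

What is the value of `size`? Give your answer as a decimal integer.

`size` follows `n_records` (4 bytes), so it starts at byte offset 4 and occupies 8 bytes.
Bytes at offsets 4..11: 91 13 14 21 11 57 A1 51.
Big-endian: lowest address holds the most-significant byte.
The bytes are already most-significant first: 0x911314211157A151.
Top bit is set, so as a signed 64-bit value this is 0x911314211157A151 − 2^64 = -7993022781395066543.

-7993022781395066543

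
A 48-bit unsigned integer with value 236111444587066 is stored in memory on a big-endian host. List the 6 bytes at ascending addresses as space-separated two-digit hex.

236111444587066 in hexadecimal, padded to 48 bits, is 0xD6BDFAC8323A.
Split into bytes (most-significant first): D6 BD FA C8 32 3A.
Big-endian: lowest address holds the most-significant byte.
So the memory order matches the most-significant-first order: D6 BD FA C8 32 3A.

D6 BD FA C8 32 3A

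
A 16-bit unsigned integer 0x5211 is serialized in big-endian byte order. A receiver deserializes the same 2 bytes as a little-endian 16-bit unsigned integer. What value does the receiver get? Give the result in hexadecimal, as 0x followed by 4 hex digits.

0x1152

Stored big-endian, the bytes at ascending addresses are 52 11.
Read back as little-endian, the first byte is least significant, giving 0x1152.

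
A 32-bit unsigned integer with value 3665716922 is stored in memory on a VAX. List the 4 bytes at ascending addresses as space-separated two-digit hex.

BA 66 7E DA

3665716922 in hexadecimal, padded to 32 bits, is 0xDA7E66BA.
Split into bytes (most-significant first): DA 7E 66 BA.
In little-endian order the low byte comes first in memory.
So at ascending addresses the bytes are BA 66 7E DA.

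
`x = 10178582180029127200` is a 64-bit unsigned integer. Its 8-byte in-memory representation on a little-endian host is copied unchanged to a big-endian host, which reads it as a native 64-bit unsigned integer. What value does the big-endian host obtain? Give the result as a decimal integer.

10178582180029127200 in 64-bit hexadecimal is 0x8D41969075C1DA20.
Stored little-endian, the bytes at ascending addresses are 20 DA C1 75 90 96 41 8D.
Read back as big-endian, the last byte is least significant, giving 0x20DAC1759096418D.
0x20DAC1759096418D = 2367417264817717645.

2367417264817717645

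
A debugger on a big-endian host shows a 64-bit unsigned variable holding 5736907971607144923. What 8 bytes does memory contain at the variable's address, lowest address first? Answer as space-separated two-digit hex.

5736907971607144923 in hexadecimal, padded to 64 bits, is 0x4F9D97679CC029DB.
Split into bytes (most-significant first): 4F 9D 97 67 9C C0 29 DB.
In big-endian order the high byte comes first in memory.
So the memory order matches the most-significant-first order: 4F 9D 97 67 9C C0 29 DB.

4F 9D 97 67 9C C0 29 DB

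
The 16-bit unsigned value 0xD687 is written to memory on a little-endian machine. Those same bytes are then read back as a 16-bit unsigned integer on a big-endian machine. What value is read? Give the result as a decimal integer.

34774

Stored little-endian, the bytes at ascending addresses are 87 D6.
Read back as big-endian, the last byte is least significant, giving 0x87D6.
0x87D6 = 34774.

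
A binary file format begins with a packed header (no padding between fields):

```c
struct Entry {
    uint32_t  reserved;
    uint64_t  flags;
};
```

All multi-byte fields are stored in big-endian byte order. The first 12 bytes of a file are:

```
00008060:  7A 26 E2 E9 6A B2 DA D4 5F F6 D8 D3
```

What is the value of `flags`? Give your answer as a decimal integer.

`flags` follows `reserved` (4 bytes), so it starts at byte offset 4 and occupies 8 bytes.
Bytes at offsets 4..11: 6A B2 DA D4 5F F6 D8 D3.
Big-endian: lowest address holds the most-significant byte.
The bytes are already most-significant first: 0x6AB2DAD45FF6D8D3.
0x6AB2DAD45FF6D8D3 = 7688448119552792787.

7688448119552792787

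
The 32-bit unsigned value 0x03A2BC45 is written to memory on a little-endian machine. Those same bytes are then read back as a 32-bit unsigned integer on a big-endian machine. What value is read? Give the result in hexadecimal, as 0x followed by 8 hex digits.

Stored little-endian, the bytes at ascending addresses are 45 BC A2 03.
Read back as big-endian, the last byte is least significant, giving 0x45BCA203.

0x45BCA203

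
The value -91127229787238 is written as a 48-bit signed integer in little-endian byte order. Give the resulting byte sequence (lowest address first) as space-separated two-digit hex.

Two's complement of -91127229787238 in 48 bits: 91127229787238 = 0x52E136292C66; invert → 0xAD1EC9D6D399; add 1 → 0xAD1EC9D6D39A.
Split into bytes (most-significant first): AD 1E C9 D6 D3 9A.
In little-endian order the low byte comes first in memory.
So at ascending addresses the bytes are 9A D3 D6 C9 1E AD.

9A D3 D6 C9 1E AD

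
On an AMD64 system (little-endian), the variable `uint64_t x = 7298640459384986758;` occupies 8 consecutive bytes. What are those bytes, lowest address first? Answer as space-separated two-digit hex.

7298640459384986758 in hexadecimal, padded to 64 bits, is 0x6549FAD3F4EF9C86.
Split into bytes (most-significant first): 65 49 FA D3 F4 EF 9C 86.
Little-endian: lowest address holds the least-significant byte.
So at ascending addresses the bytes are 86 9C EF F4 D3 FA 49 65.

86 9C EF F4 D3 FA 49 65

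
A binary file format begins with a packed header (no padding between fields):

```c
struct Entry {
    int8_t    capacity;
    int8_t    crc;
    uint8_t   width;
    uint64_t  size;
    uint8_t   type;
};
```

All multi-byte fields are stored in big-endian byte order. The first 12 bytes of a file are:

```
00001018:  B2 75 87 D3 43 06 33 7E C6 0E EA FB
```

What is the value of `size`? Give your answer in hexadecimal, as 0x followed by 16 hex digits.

`size` follows `capacity` (1 B), `crc` (1 B), `width` (1 B), so it starts at offset 1 + 1 + 1 = 3 and occupies 8 bytes.
Bytes at offsets 3..10: D3 43 06 33 7E C6 0E EA.
Big-endian stores the most-significant byte at the lowest address.
The bytes are already most-significant first: 0xD34306337EC60EEA.

0xD34306337EC60EEA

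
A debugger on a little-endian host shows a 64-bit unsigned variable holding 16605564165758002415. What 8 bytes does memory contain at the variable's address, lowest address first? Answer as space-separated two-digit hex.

EF 24 F6 F2 A0 D0 72 E6

16605564165758002415 in hexadecimal, padded to 64 bits, is 0xE672D0A0F2F624EF.
Split into bytes (most-significant first): E6 72 D0 A0 F2 F6 24 EF.
Little-endian stores the least-significant byte at the lowest address.
So at ascending addresses the bytes are EF 24 F6 F2 A0 D0 72 E6.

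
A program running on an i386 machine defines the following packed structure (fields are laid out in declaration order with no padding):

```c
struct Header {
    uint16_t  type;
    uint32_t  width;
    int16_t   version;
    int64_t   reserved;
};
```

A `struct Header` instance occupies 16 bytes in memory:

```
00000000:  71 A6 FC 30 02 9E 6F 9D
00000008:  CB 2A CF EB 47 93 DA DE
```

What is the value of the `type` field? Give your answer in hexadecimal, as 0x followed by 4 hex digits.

`type` is the first field, at byte offset 0, occupying 2 bytes.
Bytes at offsets 0..1: 71 A6.
Little-endian stores the least-significant byte at the lowest address.
Reassemble most-significant byte first: A6 71 → 0xA671.

0xA671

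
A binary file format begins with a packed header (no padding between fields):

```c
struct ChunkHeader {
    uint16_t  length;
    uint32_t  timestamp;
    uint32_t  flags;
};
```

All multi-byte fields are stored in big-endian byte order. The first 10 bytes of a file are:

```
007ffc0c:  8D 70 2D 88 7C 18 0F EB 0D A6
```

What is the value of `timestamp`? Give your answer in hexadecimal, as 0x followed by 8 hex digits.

`timestamp` follows `length` (2 bytes), so it starts at byte offset 2 and occupies 4 bytes.
Bytes at offsets 2..5: 2D 88 7C 18.
In big-endian order the high byte comes first in memory.
The bytes are already most-significant first: 0x2D887C18.

0x2D887C18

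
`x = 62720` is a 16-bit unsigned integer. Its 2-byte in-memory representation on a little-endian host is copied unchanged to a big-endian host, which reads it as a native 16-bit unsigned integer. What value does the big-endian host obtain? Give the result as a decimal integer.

62720 in 16-bit hexadecimal is 0xF500.
Stored little-endian, the bytes at ascending addresses are 00 F5.
Read back as big-endian, the last byte is least significant, giving 0x00F5.
0x00F5 = 245.

245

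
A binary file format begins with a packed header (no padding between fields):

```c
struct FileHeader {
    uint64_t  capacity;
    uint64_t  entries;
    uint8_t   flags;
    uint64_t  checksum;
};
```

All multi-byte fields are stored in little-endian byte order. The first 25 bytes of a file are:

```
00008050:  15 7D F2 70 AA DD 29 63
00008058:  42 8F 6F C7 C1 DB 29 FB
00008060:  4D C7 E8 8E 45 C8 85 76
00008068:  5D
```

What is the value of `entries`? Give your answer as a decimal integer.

18098238202886197058

`entries` follows `capacity` (8 bytes), so it starts at byte offset 8 and occupies 8 bytes.
Bytes at offsets 8..15: 42 8F 6F C7 C1 DB 29 FB.
Little-endian stores the least-significant byte at the lowest address.
Reassemble most-significant byte first: FB 29 DB C1 C7 6F 8F 42 → 0xFB29DBC1C76F8F42.
0xFB29DBC1C76F8F42 = 18098238202886197058.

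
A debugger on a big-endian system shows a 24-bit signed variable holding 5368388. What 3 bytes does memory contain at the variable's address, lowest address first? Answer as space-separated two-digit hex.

5368388 in hexadecimal, padded to 24 bits, is 0x51EA44.
Split into bytes (most-significant first): 51 EA 44.
Big-endian stores the most-significant byte at the lowest address.
So the memory order matches the most-significant-first order: 51 EA 44.

51 EA 44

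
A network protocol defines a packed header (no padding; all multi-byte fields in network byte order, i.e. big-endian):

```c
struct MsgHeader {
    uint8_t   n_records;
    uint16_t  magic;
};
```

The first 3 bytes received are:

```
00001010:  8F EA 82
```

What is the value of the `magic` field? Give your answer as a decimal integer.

`magic` follows `n_records` (1 byte), so it starts at byte offset 1 and occupies 2 bytes.
Bytes at offsets 1..2: EA 82.
Big-endian stores the most-significant byte at the lowest address.
The bytes are already most-significant first: 0xEA82.
0xEA82 = 60034.

60034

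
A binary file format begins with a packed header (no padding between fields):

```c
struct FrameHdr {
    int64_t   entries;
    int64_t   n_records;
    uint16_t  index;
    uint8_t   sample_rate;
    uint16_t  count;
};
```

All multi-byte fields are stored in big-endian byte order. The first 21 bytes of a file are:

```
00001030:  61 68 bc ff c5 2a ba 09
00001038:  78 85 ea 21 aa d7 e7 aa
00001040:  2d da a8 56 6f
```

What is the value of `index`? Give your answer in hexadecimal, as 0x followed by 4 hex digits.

0x2DDA

`index` follows `entries` (8 B), `n_records` (8 B), so it starts at offset 8 + 8 = 16 and occupies 2 bytes.
Bytes at offsets 16..17: 2D DA.
Big-endian: lowest address holds the most-significant byte.
The bytes are already most-significant first: 0x2DDA.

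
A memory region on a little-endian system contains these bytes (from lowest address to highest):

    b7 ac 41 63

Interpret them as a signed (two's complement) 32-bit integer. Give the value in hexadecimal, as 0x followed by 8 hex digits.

In little-endian order the low byte comes first in memory.
Reassemble most-significant byte first: 63 41 AC B7 → 0x6341ACB7.

0x6341ACB7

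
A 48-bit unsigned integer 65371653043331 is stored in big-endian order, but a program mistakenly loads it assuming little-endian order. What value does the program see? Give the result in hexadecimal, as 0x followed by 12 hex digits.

0x83742886743B

65371653043331 in 48-bit hexadecimal is 0x3B7486287483.
Stored big-endian, the bytes at ascending addresses are 3B 74 86 28 74 83.
Read back as little-endian, the first byte is least significant, giving 0x83742886743B.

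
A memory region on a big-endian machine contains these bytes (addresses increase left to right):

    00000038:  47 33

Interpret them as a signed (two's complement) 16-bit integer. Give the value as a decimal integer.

18227

Big-endian stores the most-significant byte at the lowest address.
The bytes are already most-significant first: 0x4733.
0x4733 = 18227.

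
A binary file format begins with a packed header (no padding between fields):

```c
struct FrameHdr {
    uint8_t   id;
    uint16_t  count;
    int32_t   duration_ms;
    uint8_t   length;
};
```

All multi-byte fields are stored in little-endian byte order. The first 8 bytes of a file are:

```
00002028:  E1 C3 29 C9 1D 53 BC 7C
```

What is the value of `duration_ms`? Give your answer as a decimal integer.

`duration_ms` follows `id` (1 B), `count` (2 B), so it starts at offset 1 + 2 = 3 and occupies 4 bytes.
Bytes at offsets 3..6: C9 1D 53 BC.
Little-endian: lowest address holds the least-significant byte.
Reassemble most-significant byte first: BC 53 1D C9 → 0xBC531DC9.
Top bit is set, so as a signed 32-bit value this is 0xBC531DC9 − 2^32 = -1135403575.

-1135403575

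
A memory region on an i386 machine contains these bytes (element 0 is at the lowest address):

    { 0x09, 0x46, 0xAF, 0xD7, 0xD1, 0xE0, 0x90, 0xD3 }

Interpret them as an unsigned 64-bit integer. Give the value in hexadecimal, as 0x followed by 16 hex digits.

Little-endian stores the least-significant byte at the lowest address.
Reassemble most-significant byte first: D3 90 E0 D1 D7 AF 46 09 → 0xD390E0D1D7AF4609.

0xD390E0D1D7AF4609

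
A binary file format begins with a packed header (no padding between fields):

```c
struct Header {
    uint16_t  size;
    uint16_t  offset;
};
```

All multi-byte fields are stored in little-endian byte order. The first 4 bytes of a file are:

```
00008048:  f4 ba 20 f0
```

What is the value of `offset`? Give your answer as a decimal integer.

61472

`offset` follows `size` (2 bytes), so it starts at byte offset 2 and occupies 2 bytes.
Bytes at offsets 2..3: 20 F0.
Little-endian stores the least-significant byte at the lowest address.
Reassemble most-significant byte first: F0 20 → 0xF020.
0xF020 = 61472.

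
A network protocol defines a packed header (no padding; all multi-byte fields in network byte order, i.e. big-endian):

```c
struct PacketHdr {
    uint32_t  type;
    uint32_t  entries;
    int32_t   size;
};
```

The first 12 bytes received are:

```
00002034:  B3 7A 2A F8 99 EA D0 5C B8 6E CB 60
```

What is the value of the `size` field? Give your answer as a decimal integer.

`size` follows `type` (4 B), `entries` (4 B), so it starts at offset 4 + 4 = 8 and occupies 4 bytes.
Bytes at offsets 8..11: B8 6E CB 60.
Big-endian: lowest address holds the most-significant byte.
The bytes are already most-significant first: 0xB86ECB60.
Top bit is set, so as a signed 32-bit value this is 0xB86ECB60 − 2^32 = -1200698528.

-1200698528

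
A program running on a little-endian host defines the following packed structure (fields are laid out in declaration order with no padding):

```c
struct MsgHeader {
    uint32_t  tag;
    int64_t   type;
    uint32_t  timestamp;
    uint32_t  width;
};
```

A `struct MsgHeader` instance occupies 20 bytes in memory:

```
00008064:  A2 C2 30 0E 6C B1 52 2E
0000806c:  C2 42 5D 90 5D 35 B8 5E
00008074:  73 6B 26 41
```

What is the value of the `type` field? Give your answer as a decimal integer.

`type` follows `tag` (4 bytes), so it starts at byte offset 4 and occupies 8 bytes.
Bytes at offsets 4..11: 6C B1 52 2E C2 42 5D 90.
In little-endian order the low byte comes first in memory.
Reassemble most-significant byte first: 90 5D 42 C2 2E 52 B1 6C → 0x905D42C22E52B16C.
Top bit is set, so as a signed 64-bit value this is 0x905D42C22E52B16C − 2^64 = -8044199957645577876.

-8044199957645577876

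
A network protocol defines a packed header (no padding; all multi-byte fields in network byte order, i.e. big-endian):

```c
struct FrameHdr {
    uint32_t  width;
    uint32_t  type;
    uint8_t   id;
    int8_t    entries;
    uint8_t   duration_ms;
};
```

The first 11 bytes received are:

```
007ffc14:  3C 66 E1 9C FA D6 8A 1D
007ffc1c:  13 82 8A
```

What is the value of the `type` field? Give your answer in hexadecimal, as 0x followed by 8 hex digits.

`type` follows `width` (4 bytes), so it starts at byte offset 4 and occupies 4 bytes.
Bytes at offsets 4..7: FA D6 8A 1D.
In big-endian order the high byte comes first in memory.
The bytes are already most-significant first: 0xFAD68A1D.

0xFAD68A1D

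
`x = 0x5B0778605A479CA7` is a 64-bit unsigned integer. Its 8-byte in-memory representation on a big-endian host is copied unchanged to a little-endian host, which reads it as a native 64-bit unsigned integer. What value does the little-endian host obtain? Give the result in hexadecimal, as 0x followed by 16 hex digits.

Stored big-endian, the bytes at ascending addresses are 5B 07 78 60 5A 47 9C A7.
Read back as little-endian, the first byte is least significant, giving 0xA79C475A6078075B.

0xA79C475A6078075B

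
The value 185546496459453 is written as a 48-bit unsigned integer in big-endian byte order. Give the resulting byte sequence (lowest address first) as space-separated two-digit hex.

185546496459453 in hexadecimal, padded to 48 bits, is 0xA8C0E902C2BD.
Split into bytes (most-significant first): A8 C0 E9 02 C2 BD.
In big-endian order the high byte comes first in memory.
So the memory order matches the most-significant-first order: A8 C0 E9 02 C2 BD.

A8 C0 E9 02 C2 BD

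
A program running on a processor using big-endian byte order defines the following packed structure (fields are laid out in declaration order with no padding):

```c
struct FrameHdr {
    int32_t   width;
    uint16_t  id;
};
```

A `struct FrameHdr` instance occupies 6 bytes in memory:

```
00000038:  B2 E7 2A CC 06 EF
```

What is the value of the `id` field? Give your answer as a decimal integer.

1775

`id` follows `width` (4 bytes), so it starts at byte offset 4 and occupies 2 bytes.
Bytes at offsets 4..5: 06 EF.
Big-endian stores the most-significant byte at the lowest address.
The bytes are already most-significant first: 0x06EF.
0x06EF = 1775.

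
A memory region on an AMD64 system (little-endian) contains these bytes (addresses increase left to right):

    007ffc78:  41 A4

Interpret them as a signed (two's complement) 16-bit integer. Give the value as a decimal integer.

Little-endian: lowest address holds the least-significant byte.
Reassemble most-significant byte first: A4 41 → 0xA441.
Top bit is set, so as a signed 16-bit value this is 0xA441 − 2^16 = -23487.

-23487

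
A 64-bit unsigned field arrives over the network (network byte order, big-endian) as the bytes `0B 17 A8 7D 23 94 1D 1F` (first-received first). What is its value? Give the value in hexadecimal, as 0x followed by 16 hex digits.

Big-endian: lowest address holds the most-significant byte.
The bytes are already most-significant first: 0x0B17A87D23941D1F.

0x0B17A87D23941D1F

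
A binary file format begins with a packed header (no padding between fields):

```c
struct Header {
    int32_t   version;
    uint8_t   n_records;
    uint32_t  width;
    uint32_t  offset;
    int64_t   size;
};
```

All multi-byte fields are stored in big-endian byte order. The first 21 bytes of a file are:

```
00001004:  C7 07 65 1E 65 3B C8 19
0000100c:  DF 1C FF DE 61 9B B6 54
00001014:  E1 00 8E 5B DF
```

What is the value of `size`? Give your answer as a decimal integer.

`size` follows `version` (4 B), `n_records` (1 B), `width` (4 B), `offset` (4 B), so it starts at offset 4 + 1 + 4 + 4 = 13 and occupies 8 bytes.
Bytes at offsets 13..20: 9B B6 54 E1 00 8E 5B DF.
Big-endian stores the most-significant byte at the lowest address.
The bytes are already most-significant first: 0x9BB654E1008E5BDF.
Top bit is set, so as a signed 64-bit value this is 0x9BB654E1008E5BDF − 2^64 = -7226495226715677729.

-7226495226715677729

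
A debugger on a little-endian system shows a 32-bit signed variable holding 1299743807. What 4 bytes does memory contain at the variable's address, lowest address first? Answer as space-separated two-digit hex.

3F 84 78 4D

1299743807 in hexadecimal, padded to 32 bits, is 0x4D78843F.
Split into bytes (most-significant first): 4D 78 84 3F.
Little-endian stores the least-significant byte at the lowest address.
So at ascending addresses the bytes are 3F 84 78 4D.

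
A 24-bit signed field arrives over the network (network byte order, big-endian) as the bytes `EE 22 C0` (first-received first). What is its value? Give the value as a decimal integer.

-1170752

Big-endian: lowest address holds the most-significant byte.
The bytes are already most-significant first: 0xEE22C0.
Top bit is set, so as a signed 24-bit value this is 0xEE22C0 − 2^24 = -1170752.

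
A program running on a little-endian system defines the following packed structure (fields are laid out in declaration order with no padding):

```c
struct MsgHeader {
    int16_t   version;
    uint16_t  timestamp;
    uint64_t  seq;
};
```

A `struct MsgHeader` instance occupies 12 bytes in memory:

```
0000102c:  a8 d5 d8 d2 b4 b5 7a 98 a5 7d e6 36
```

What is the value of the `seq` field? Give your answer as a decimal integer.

3955987472872814004

`seq` follows `version` (2 B), `timestamp` (2 B), so it starts at offset 2 + 2 = 4 and occupies 8 bytes.
Bytes at offsets 4..11: B4 B5 7A 98 A5 7D E6 36.
Little-endian stores the least-significant byte at the lowest address.
Reassemble most-significant byte first: 36 E6 7D A5 98 7A B5 B4 → 0x36E67DA5987AB5B4.
0x36E67DA5987AB5B4 = 3955987472872814004.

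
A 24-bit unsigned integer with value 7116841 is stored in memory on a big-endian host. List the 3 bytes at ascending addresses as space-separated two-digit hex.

7116841 in hexadecimal, padded to 24 bits, is 0x6C9829.
Split into bytes (most-significant first): 6C 98 29.
In big-endian order the high byte comes first in memory.
So the memory order matches the most-significant-first order: 6C 98 29.

6C 98 29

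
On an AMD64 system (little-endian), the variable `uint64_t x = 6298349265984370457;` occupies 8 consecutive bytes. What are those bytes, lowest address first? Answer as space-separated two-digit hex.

6298349265984370457 in hexadecimal, padded to 64 bits, is 0x57683B498E573719.
Split into bytes (most-significant first): 57 68 3B 49 8E 57 37 19.
Little-endian stores the least-significant byte at the lowest address.
So at ascending addresses the bytes are 19 37 57 8E 49 3B 68 57.

19 37 57 8E 49 3B 68 57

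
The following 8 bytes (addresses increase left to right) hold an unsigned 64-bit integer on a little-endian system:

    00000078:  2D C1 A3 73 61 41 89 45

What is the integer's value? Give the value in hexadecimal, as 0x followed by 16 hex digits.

0x4589416173A3C12D

Little-endian: lowest address holds the least-significant byte.
Reassemble most-significant byte first: 45 89 41 61 73 A3 C1 2D → 0x4589416173A3C12D.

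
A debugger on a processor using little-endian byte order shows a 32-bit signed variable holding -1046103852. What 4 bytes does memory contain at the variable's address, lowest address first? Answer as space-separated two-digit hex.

Two's complement of -1046103852 in 32 bits: 1046103852 = 0x3E5A472C; invert → 0xC1A5B8D3; add 1 → 0xC1A5B8D4.
Split into bytes (most-significant first): C1 A5 B8 D4.
Little-endian: lowest address holds the least-significant byte.
So at ascending addresses the bytes are D4 B8 A5 C1.

D4 B8 A5 C1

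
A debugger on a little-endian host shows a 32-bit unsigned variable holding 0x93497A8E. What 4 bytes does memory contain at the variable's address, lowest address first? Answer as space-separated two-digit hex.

8E 7A 49 93

Split into bytes (most-significant first): 93 49 7A 8E.
In little-endian order the low byte comes first in memory.
So at ascending addresses the bytes are 8E 7A 49 93.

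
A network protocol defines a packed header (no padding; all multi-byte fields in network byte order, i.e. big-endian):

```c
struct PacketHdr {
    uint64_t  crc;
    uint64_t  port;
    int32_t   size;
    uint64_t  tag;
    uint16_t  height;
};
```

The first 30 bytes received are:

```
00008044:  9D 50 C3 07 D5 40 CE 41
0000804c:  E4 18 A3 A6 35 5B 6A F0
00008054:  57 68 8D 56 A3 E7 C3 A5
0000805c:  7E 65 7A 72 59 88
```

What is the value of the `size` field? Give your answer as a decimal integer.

`size` follows `crc` (8 B), `port` (8 B), so it starts at offset 8 + 8 = 16 and occupies 4 bytes.
Bytes at offsets 16..19: 57 68 8D 56.
In big-endian order the high byte comes first in memory.
The bytes are already most-significant first: 0x57688D56.
0x57688D56 = 1466469718.

1466469718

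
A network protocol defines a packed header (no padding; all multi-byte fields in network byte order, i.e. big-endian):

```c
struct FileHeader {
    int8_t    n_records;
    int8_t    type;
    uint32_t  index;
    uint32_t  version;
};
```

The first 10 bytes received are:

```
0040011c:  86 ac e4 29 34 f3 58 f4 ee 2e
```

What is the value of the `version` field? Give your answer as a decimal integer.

`version` follows `n_records` (1 B), `type` (1 B), `index` (4 B), so it starts at offset 1 + 1 + 4 = 6 and occupies 4 bytes.
Bytes at offsets 6..9: 58 F4 EE 2E.
Big-endian: lowest address holds the most-significant byte.
The bytes are already most-significant first: 0x58F4EE2E.
0x58F4EE2E = 1492446766.

1492446766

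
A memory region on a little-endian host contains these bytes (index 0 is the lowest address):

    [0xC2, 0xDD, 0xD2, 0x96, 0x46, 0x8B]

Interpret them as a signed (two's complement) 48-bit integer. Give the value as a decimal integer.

Little-endian: lowest address holds the least-significant byte.
Reassemble most-significant byte first: 8B 46 96 D2 DD C2 → 0x8B4696D2DDC2.
Top bit is set, so as a signed 48-bit value this is 0x8B4696D2DDC2 − 2^48 = -128339682337342.

-128339682337342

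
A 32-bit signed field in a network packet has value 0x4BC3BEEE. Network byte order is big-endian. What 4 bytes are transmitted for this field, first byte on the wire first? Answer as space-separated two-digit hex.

Split into bytes (most-significant first): 4B C3 BE EE.
Big-endian stores the most-significant byte at the lowest address.
So the memory order matches the most-significant-first order: 4B C3 BE EE.

4B C3 BE EE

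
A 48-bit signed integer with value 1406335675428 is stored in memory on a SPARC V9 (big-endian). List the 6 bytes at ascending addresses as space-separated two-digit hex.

1406335675428 in hexadecimal, padded to 48 bits, is 0x014770236C24.
Split into bytes (most-significant first): 01 47 70 23 6C 24.
Big-endian stores the most-significant byte at the lowest address.
So the memory order matches the most-significant-first order: 01 47 70 23 6C 24.

01 47 70 23 6C 24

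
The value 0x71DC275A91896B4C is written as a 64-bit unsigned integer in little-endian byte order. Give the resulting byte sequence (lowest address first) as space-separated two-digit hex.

4C 6B 89 91 5A 27 DC 71

Split into bytes (most-significant first): 71 DC 27 5A 91 89 6B 4C.
Little-endian: lowest address holds the least-significant byte.
So at ascending addresses the bytes are 4C 6B 89 91 5A 27 DC 71.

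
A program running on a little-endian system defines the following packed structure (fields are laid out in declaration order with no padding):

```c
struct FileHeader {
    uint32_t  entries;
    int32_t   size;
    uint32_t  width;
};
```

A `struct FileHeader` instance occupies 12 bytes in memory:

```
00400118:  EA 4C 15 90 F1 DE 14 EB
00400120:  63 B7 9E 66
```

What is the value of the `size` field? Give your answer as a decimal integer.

-350953743

`size` follows `entries` (4 bytes), so it starts at byte offset 4 and occupies 4 bytes.
Bytes at offsets 4..7: F1 DE 14 EB.
Little-endian stores the least-significant byte at the lowest address.
Reassemble most-significant byte first: EB 14 DE F1 → 0xEB14DEF1.
Top bit is set, so as a signed 32-bit value this is 0xEB14DEF1 − 2^32 = -350953743.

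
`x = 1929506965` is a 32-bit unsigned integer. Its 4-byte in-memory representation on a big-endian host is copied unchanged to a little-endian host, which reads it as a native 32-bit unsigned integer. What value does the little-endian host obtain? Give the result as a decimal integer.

2515534195

1929506965 in 32-bit hexadecimal is 0x7301F095.
Stored big-endian, the bytes at ascending addresses are 73 01 F0 95.
Read back as little-endian, the first byte is least significant, giving 0x95F00173.
0x95F00173 = 2515534195.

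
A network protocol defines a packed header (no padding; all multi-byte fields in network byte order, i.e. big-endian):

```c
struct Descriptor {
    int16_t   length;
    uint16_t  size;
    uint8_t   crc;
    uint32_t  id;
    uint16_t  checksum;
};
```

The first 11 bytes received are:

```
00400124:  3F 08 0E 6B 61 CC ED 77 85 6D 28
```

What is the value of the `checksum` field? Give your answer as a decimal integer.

27944

`checksum` follows `length` (2 B), `size` (2 B), `crc` (1 B), `id` (4 B), so it starts at offset 2 + 2 + 1 + 4 = 9 and occupies 2 bytes.
Bytes at offsets 9..10: 6D 28.
In big-endian order the high byte comes first in memory.
The bytes are already most-significant first: 0x6D28.
0x6D28 = 27944.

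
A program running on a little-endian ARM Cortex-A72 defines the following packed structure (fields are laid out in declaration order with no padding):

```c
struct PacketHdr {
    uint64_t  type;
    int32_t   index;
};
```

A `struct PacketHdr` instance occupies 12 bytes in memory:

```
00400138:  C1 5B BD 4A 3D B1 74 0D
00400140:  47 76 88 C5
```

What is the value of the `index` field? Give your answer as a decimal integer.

`index` follows `type` (8 bytes), so it starts at byte offset 8 and occupies 4 bytes.
Bytes at offsets 8..11: 47 76 88 C5.
Little-endian: lowest address holds the least-significant byte.
Reassemble most-significant byte first: C5 88 76 47 → 0xC5887647.
Top bit is set, so as a signed 32-bit value this is 0xC5887647 − 2^32 = -980912569.

-980912569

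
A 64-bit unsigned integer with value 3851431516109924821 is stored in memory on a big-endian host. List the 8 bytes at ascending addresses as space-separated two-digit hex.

35 73 08 8E E2 79 E9 D5

3851431516109924821 in hexadecimal, padded to 64 bits, is 0x3573088EE279E9D5.
Split into bytes (most-significant first): 35 73 08 8E E2 79 E9 D5.
Big-endian: lowest address holds the most-significant byte.
So the memory order matches the most-significant-first order: 35 73 08 8E E2 79 E9 D5.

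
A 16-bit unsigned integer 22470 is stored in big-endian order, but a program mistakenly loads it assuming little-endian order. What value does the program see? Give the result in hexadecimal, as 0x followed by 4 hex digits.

22470 in 16-bit hexadecimal is 0x57C6.
Stored big-endian, the bytes at ascending addresses are 57 C6.
Read back as little-endian, the first byte is least significant, giving 0xC657.

0xC657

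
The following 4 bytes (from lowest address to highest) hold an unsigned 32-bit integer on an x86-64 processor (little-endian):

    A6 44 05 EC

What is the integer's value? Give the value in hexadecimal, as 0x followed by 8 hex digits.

0xEC0544A6

Little-endian: lowest address holds the least-significant byte.
Reassemble most-significant byte first: EC 05 44 A6 → 0xEC0544A6.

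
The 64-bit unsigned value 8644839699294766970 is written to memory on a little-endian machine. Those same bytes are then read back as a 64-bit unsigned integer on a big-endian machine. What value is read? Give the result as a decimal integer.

8644839699294766970 in 64-bit hexadecimal is 0x77F8A3E778A8C77A.
Stored little-endian, the bytes at ascending addresses are 7A C7 A8 78 E7 A3 F8 77.
Read back as big-endian, the last byte is least significant, giving 0x7AC7A878E7A3F877.
0x7AC7A878E7A3F877 = 8847225230228453495.

8847225230228453495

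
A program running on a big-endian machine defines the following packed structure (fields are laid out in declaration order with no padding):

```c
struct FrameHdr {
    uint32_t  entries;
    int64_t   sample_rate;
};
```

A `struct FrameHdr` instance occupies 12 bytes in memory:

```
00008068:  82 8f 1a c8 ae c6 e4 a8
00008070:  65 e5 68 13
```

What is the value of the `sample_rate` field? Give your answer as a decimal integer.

-5852739253806209005

`sample_rate` follows `entries` (4 bytes), so it starts at byte offset 4 and occupies 8 bytes.
Bytes at offsets 4..11: AE C6 E4 A8 65 E5 68 13.
Big-endian stores the most-significant byte at the lowest address.
The bytes are already most-significant first: 0xAEC6E4A865E56813.
Top bit is set, so as a signed 64-bit value this is 0xAEC6E4A865E56813 − 2^64 = -5852739253806209005.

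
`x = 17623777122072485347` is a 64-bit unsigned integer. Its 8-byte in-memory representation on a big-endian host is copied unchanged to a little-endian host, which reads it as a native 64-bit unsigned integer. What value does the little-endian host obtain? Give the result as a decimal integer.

16383473060297807092

17623777122072485347 in 64-bit hexadecimal is 0xF4943BEAF1C95DE3.
Stored big-endian, the bytes at ascending addresses are F4 94 3B EA F1 C9 5D E3.
Read back as little-endian, the first byte is least significant, giving 0xE35DC9F1EA3B94F4.
0xE35DC9F1EA3B94F4 = 16383473060297807092.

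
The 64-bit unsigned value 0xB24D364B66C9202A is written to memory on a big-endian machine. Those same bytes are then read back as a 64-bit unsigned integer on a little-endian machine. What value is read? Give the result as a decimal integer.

Stored big-endian, the bytes at ascending addresses are B2 4D 36 4B 66 C9 20 2A.
Read back as little-endian, the first byte is least significant, giving 0x2A20C9664B364DB2.
0x2A20C9664B364DB2 = 3035647590033411506.

3035647590033411506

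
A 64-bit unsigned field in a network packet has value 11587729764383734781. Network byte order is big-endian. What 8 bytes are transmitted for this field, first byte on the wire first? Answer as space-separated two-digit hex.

11587729764383734781 in hexadecimal, padded to 64 bits, is 0xA0CFE2D387503BFD.
Split into bytes (most-significant first): A0 CF E2 D3 87 50 3B FD.
In big-endian order the high byte comes first in memory.
So the memory order matches the most-significant-first order: A0 CF E2 D3 87 50 3B FD.

A0 CF E2 D3 87 50 3B FD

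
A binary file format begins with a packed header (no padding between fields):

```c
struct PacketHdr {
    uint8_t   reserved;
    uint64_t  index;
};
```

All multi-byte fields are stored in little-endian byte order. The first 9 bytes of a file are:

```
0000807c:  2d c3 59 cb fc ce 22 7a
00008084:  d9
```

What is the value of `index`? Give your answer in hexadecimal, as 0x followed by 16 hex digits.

`index` follows `reserved` (1 byte), so it starts at byte offset 1 and occupies 8 bytes.
Bytes at offsets 1..8: C3 59 CB FC CE 22 7A D9.
Little-endian stores the least-significant byte at the lowest address.
Reassemble most-significant byte first: D9 7A 22 CE FC CB 59 C3 → 0xD97A22CEFCCB59C3.

0xD97A22CEFCCB59C3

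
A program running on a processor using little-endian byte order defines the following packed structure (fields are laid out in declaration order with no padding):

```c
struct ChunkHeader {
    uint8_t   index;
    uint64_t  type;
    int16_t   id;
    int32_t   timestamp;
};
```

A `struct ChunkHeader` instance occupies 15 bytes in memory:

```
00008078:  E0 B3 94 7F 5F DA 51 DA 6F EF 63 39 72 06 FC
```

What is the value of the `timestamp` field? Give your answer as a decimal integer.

`timestamp` follows `index` (1 B), `type` (8 B), `id` (2 B), so it starts at offset 1 + 8 + 2 = 11 and occupies 4 bytes.
Bytes at offsets 11..14: 39 72 06 FC.
Little-endian: lowest address holds the least-significant byte.
Reassemble most-significant byte first: FC 06 72 39 → 0xFC067239.
Top bit is set, so as a signed 32-bit value this is 0xFC067239 − 2^32 = -66686407.

-66686407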